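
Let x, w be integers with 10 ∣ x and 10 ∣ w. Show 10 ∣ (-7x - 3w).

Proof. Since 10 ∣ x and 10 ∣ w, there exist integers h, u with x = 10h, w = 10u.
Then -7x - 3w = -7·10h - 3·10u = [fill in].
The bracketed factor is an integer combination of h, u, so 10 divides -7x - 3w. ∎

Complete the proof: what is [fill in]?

10(-7h - 3u)

Each term has a factor of 10: -7·10h - 3·10u = 10·(-7h - 3u).
Since -7h - 3u is an integer, 10 ∣ (-7x - 3w).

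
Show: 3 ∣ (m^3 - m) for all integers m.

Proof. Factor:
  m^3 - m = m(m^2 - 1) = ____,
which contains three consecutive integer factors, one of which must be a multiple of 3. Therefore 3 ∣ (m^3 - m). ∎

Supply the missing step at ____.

m(m^2 - 1) = m(m - 1)(m + 1) = (m - 1)m(m + 1).
These three factors are consecutive integers, so their product is divisible by 3.

(m - 1)m(m + 1)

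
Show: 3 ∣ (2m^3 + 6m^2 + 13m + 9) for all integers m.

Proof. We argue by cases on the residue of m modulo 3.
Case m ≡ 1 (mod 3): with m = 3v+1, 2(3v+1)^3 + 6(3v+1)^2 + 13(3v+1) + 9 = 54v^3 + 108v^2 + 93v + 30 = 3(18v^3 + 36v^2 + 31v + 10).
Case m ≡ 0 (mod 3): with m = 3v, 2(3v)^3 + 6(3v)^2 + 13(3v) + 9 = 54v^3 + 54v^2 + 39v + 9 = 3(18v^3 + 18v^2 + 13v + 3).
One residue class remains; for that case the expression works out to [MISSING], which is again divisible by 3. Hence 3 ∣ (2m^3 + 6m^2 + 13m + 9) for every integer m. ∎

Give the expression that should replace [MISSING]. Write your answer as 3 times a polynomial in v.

Only m ≡ 2 (mod 3) is unaccounted for. Put m = 3v+2:
2(3v+2)^3 + 6(3v+2)^2 + 13(3v+2) + 9 expands to 54v^3 + 162v^2 + 183v + 75,
and factoring out 3 leaves 3(18v^3 + 54v^2 + 61v + 25).

3(18v^3 + 54v^2 + 61v + 25)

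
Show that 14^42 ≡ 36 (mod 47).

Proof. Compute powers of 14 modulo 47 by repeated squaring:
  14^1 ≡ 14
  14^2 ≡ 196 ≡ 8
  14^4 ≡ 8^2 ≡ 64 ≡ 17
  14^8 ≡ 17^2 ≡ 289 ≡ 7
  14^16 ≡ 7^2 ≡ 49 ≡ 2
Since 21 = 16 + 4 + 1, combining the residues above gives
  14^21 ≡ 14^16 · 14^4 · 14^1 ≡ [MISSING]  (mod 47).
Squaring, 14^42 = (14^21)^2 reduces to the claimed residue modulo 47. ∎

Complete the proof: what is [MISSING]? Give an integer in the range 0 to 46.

Multiply the listed residues: 2 · 17 · 14 = 34 → 476.
Reducing modulo 47: 476 = 10·47 + 6, so 14^21 ≡ 6.

6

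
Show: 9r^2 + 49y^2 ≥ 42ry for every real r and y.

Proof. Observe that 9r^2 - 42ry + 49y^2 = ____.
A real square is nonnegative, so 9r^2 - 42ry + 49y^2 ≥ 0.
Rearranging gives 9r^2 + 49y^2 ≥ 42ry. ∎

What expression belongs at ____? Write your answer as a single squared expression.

(3r - 7y)^2

9r^2 - 42ry + 49y^2 is a perfect-square trinomial: the outer terms are (3r)^2 and (7y)^2, and the cross term is -2·3r·7y.
So 9r^2 - 42ry + 49y^2 = (3r - 7y)^2 ≥ 0.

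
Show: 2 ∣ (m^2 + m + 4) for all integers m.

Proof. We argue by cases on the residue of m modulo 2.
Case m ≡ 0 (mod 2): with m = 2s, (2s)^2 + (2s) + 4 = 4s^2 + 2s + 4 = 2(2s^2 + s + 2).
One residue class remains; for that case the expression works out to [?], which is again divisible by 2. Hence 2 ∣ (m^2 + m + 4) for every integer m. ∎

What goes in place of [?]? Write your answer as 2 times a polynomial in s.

Only m ≡ 1 (mod 2) is unaccounted for. Put m = 2s+1:
(2s+1)^2 + (2s+1) + 4 expands to 4s^2 + 6s + 6,
and factoring out 2 leaves 2(2s^2 + 3s + 3).

2(2s^2 + 3s + 3)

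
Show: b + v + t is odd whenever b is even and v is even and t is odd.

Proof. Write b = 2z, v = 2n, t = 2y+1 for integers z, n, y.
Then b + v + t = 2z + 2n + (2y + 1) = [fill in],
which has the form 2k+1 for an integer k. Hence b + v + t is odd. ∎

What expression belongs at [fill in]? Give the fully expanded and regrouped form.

2z + 2n + (2y + 1) = 2n + 2y + 2z + 1
= 2(n + y + z) + 1.
Since n + y + z is an integer, the sum is of the form 2k+1 for an integer k.

2(n + y + z) + 1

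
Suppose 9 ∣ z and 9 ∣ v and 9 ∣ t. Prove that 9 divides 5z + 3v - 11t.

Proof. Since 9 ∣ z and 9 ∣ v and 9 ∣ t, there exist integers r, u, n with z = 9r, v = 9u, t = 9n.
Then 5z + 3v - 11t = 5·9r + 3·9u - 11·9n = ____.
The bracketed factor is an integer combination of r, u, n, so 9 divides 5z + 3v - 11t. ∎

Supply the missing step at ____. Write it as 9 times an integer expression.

Pull the common 9 out of every term: 5·9r + 3·9u - 11·9n = 9(-11n + 5r + 3u).
-11n + 5r + 3u is an integer, which exhibits the divisibility.

9(-11n + 5r + 3u)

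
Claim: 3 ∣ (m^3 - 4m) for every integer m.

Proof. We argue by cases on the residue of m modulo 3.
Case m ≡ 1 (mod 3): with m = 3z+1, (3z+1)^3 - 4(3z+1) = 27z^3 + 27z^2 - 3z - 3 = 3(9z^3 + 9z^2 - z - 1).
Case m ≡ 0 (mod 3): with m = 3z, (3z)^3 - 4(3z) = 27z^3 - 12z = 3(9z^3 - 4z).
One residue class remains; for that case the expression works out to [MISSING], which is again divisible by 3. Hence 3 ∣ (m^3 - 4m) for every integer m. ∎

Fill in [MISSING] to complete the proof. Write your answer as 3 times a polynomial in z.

3(9z^3 + 18z^2 + 8z)

The residues treated are {1, 0}, so the missing case is m ≡ 2 (mod 3); write m = 3z+2.
Then (3z+2)^3 - 4(3z+2) = 27z^3 + 54z^2 + 24z = 3(9z^3 + 18z^2 + 8z).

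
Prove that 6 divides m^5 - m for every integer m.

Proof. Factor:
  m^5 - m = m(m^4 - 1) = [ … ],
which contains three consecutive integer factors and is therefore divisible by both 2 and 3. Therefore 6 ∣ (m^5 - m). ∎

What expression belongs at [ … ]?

(m - 1)m(m + 1)(m^2 + 1)

m^4 - 1 = (m^2 - 1)(m^2 + 1), and m^2 - 1 = (m-1)(m+1).
So m(m^4 - 1) = (m - 1)m(m + 1)(m^2 + 1).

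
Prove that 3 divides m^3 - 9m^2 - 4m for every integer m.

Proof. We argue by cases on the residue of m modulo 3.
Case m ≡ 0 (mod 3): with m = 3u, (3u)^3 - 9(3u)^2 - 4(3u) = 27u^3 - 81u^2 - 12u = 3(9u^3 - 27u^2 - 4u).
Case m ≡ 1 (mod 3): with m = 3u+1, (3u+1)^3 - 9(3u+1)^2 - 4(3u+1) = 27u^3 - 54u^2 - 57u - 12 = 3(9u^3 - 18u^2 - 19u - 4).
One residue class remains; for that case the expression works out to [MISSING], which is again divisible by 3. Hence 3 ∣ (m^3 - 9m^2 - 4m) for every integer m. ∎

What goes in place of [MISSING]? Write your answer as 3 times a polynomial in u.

3(9u^3 - 9u^2 - 28u - 12)

The residues treated are {0, 1}, so the missing case is m ≡ 2 (mod 3); write m = 3u+2.
Then (3u+2)^3 - 9(3u+2)^2 - 4(3u+2) = 27u^3 - 27u^2 - 84u - 36 = 3(9u^3 - 9u^2 - 28u - 12).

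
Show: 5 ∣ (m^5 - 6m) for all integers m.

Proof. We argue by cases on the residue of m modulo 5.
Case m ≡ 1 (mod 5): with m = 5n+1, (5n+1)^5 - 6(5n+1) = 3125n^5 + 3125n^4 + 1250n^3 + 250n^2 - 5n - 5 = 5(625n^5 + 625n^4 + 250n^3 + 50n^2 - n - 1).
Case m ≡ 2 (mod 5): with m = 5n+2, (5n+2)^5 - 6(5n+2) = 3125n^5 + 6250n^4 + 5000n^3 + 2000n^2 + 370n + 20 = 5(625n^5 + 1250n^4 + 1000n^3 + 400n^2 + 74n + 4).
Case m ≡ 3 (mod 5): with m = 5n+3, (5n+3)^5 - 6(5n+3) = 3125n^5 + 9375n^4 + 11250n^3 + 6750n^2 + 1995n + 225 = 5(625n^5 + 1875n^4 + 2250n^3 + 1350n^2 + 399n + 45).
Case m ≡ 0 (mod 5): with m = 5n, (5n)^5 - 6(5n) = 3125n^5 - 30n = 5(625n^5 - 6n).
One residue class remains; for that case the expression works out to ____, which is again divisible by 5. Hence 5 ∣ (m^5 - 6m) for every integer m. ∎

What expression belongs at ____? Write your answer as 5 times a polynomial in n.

The residues treated are {1, 2, 3, 0}, so the missing case is m ≡ 4 (mod 5); write m = 5n+4.
Then (5n+4)^5 - 6(5n+4) = 3125n^5 + 12500n^4 + 20000n^3 + 16000n^2 + 6370n + 1000 = 5(625n^5 + 2500n^4 + 4000n^3 + 3200n^2 + 1274n + 200).

5(625n^5 + 2500n^4 + 4000n^3 + 3200n^2 + 1274n + 200)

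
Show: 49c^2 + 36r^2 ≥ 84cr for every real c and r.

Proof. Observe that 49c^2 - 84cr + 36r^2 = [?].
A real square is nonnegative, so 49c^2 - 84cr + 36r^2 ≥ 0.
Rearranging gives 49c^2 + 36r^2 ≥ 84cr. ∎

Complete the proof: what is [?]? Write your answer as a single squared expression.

(7c - 6r)^2

49c^2 - 84cr + 36r^2 is a perfect-square trinomial: the outer terms are (7c)^2 and (6r)^2, and the cross term is -2·7c·6r.
So 49c^2 - 84cr + 36r^2 = (7c - 6r)^2 ≥ 0.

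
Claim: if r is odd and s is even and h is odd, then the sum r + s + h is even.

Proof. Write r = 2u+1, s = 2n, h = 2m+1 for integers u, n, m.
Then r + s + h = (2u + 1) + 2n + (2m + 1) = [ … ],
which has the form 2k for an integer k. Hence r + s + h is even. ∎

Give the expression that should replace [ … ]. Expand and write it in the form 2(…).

2(m + n + u + 1)

Expanding: (2u + 1) + 2n + (2m + 1) = 2m + 2n + 2u + 2.
Every term is even; pulling out the factor of 2 gives 2(m + n + u + 1).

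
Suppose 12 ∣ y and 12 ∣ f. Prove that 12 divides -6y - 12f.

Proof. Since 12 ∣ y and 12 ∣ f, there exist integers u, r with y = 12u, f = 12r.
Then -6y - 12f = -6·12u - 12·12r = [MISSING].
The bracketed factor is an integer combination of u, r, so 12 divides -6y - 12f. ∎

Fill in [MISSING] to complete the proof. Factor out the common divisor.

12(-12r - 6u)

Pull the common 12 out of every term: -6·12u - 12·12r = 12(-12r - 6u).
-12r - 6u is an integer, which exhibits the divisibility.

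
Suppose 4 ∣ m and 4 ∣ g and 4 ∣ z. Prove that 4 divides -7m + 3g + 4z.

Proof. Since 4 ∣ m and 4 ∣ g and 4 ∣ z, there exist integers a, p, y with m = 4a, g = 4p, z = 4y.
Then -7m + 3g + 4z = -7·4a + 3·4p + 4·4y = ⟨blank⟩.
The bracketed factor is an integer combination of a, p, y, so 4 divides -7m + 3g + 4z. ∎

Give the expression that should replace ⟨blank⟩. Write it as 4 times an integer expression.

4(-7a + 3p + 4y)

Pull the common 4 out of every term: -7·4a + 3·4p + 4·4y = 4(-7a + 3p + 4y).
-7a + 3p + 4y is an integer, which exhibits the divisibility.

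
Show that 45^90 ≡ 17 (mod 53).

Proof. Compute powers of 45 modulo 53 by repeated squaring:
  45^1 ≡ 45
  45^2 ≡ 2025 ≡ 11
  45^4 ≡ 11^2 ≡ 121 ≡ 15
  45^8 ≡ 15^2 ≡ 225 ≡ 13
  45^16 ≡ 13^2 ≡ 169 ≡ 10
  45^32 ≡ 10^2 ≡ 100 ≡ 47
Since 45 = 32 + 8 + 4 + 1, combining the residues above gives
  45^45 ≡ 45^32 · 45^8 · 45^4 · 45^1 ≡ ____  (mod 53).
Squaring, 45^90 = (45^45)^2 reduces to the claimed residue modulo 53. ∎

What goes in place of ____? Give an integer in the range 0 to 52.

Multiply the listed residues: 47 · 13 · 15 · 45 = 611 → 9165 → 412425.
Reducing modulo 53: 412425 = 7781·53 + 32, so 45^45 ≡ 32.

32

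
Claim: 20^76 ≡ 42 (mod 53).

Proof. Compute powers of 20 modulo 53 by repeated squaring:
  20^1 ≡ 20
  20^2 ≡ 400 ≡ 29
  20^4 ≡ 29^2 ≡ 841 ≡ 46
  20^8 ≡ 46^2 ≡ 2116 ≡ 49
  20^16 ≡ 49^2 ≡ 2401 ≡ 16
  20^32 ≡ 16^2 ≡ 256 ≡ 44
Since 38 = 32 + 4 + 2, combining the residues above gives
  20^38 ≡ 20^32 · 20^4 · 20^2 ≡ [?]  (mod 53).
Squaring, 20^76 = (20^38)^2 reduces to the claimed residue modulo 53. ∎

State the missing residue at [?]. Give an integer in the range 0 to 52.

25

20^32 · 20^4 · 20^2 ≡ 44 · 46 · 29 = 58696.
58696 mod 53 = 25, so 20^38 ≡ 25 (mod 53).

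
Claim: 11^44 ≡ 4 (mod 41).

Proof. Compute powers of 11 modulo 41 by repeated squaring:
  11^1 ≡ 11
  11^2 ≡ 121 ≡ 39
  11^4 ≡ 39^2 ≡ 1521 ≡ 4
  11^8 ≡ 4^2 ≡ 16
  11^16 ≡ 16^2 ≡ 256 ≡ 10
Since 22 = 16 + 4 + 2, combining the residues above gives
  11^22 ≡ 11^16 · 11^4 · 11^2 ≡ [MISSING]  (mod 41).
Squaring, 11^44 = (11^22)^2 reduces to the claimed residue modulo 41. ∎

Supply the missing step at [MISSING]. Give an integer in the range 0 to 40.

2

11^16 · 11^4 · 11^2 ≡ 10 · 4 · 39 = 1560.
1560 mod 41 = 2, so 11^22 ≡ 2 (mod 41).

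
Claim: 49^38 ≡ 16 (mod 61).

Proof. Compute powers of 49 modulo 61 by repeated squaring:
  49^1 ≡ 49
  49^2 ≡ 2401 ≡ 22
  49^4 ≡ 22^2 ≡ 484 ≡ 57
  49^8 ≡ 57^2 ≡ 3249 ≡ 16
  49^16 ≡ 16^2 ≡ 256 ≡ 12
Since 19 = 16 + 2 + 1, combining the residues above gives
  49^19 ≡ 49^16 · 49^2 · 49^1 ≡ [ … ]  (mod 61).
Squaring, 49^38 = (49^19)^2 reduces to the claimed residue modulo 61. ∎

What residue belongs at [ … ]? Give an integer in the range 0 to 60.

4

49^16 · 49^2 · 49^1 ≡ 12 · 22 · 49 = 12936.
12936 mod 61 = 4, so 49^19 ≡ 4 (mod 61).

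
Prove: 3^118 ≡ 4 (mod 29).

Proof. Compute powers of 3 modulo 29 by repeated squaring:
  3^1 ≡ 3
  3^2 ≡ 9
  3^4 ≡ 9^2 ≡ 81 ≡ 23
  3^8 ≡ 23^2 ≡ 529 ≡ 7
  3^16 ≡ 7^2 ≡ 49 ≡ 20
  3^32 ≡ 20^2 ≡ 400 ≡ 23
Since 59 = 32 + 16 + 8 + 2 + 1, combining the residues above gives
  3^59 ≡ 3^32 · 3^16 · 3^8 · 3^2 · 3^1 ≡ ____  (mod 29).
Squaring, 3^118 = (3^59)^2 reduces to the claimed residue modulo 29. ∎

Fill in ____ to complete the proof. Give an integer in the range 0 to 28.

Multiply the listed residues: 23 · 20 · 7 · 9 · 3 = 460 → 3220 → 28980 → 86940.
Reducing modulo 29: 86940 = 2997·29 + 27, so 3^59 ≡ 27.

27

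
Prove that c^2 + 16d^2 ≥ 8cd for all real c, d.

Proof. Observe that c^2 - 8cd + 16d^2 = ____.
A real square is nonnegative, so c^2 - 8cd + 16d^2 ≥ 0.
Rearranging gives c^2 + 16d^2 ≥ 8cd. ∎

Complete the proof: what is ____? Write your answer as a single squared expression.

The leading and trailing coefficients are 1^2 and 4^2, and 8 = 2·1·4, so the trinomial is (c - 4d)^2.
Hence c^2 - 8cd + 16d^2 ≥ 0.

(c - 4d)^2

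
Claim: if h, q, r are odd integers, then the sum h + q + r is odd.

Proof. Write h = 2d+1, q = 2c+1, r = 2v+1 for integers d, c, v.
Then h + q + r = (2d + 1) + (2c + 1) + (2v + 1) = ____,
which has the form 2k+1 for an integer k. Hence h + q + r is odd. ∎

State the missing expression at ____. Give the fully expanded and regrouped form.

2(c + d + v + 1) + 1

Expanding: (2d + 1) + (2c + 1) + (2v + 1) = 2c + 2d + 2v + 3.
Every term except the constant is even, so this is 2(c + d + v + 1) + 1,
and c + d + v + 1 ∈ ℤ gives the required form.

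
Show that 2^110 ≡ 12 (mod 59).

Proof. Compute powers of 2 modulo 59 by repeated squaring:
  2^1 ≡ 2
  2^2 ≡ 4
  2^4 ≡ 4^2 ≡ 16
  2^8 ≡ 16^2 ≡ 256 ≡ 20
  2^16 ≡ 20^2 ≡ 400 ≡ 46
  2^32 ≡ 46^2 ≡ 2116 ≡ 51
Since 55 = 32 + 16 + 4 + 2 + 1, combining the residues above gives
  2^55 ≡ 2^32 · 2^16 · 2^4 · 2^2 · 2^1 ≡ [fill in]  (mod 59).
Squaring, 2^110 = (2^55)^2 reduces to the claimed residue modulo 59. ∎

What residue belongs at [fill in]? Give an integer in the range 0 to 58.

Multiply the listed residues: 51 · 46 · 16 · 4 · 2 = 2346 → 37536 → 150144 → 300288.
Reducing modulo 59: 300288 = 5089·59 + 37, so 2^55 ≡ 37.

37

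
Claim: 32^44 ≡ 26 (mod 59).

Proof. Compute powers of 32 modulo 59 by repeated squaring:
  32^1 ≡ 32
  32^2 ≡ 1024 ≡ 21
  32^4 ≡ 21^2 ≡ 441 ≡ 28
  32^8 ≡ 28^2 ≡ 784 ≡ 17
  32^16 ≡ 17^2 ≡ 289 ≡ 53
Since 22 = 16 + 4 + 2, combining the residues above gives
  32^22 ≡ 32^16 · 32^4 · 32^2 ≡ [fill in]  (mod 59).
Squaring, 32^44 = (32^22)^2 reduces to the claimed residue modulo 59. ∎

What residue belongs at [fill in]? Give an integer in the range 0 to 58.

32^16 · 32^4 · 32^2 ≡ 53 · 28 · 21 = 31164.
31164 mod 59 = 12, so 32^22 ≡ 12 (mod 59).

12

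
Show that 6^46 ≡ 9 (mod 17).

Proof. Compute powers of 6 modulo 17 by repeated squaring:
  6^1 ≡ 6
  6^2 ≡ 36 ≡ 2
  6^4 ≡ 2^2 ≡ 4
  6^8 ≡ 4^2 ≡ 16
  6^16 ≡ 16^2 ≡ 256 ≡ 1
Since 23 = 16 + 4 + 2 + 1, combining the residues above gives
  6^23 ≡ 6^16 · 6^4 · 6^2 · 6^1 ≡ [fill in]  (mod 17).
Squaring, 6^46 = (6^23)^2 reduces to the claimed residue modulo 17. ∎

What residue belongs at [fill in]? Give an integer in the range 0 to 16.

14

6^16 · 6^4 · 6^2 · 6^1 ≡ 1 · 4 · 2 · 6 = 48.
48 mod 17 = 14, so 6^23 ≡ 14 (mod 17).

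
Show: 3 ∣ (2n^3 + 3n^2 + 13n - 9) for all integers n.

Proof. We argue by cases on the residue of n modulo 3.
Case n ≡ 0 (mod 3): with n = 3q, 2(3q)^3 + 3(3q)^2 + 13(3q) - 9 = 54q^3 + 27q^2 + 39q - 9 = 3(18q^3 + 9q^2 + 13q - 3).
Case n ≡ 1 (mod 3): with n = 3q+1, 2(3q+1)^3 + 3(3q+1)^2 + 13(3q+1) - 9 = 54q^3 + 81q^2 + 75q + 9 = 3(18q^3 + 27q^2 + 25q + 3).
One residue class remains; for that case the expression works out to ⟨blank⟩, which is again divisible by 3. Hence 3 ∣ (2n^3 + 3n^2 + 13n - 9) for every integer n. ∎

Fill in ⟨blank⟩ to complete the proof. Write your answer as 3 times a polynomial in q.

3(18q^3 + 45q^2 + 49q + 15)

Only n ≡ 2 (mod 3) is unaccounted for. Put n = 3q+2:
2(3q+2)^3 + 3(3q+2)^2 + 13(3q+2) - 9 expands to 54q^3 + 135q^2 + 147q + 45,
and factoring out 3 leaves 3(18q^3 + 45q^2 + 49q + 15).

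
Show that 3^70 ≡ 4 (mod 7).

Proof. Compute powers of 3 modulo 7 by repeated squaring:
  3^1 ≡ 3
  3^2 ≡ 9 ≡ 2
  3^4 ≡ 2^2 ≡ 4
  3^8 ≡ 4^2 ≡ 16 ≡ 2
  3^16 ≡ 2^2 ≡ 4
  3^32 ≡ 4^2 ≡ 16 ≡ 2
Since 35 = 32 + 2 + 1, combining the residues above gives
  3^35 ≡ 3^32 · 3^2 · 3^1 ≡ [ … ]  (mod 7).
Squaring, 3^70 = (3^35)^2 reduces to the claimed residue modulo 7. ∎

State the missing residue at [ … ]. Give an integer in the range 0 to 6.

3^32 · 3^2 · 3^1 ≡ 2 · 2 · 3 = 12.
12 mod 7 = 5, so 3^35 ≡ 5 (mod 7).

5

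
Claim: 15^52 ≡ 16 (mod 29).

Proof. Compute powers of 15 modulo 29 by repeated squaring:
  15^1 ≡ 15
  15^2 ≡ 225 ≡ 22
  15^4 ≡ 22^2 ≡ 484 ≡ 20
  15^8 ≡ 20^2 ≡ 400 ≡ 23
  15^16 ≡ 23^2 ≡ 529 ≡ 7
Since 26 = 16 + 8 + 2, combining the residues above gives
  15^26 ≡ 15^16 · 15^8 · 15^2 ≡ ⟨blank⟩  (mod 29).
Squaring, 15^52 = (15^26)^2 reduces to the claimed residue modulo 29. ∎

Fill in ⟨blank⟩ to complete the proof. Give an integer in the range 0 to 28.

4

Multiply the listed residues: 7 · 23 · 22 = 161 → 3542.
Reducing modulo 29: 3542 = 122·29 + 4, so 15^26 ≡ 4.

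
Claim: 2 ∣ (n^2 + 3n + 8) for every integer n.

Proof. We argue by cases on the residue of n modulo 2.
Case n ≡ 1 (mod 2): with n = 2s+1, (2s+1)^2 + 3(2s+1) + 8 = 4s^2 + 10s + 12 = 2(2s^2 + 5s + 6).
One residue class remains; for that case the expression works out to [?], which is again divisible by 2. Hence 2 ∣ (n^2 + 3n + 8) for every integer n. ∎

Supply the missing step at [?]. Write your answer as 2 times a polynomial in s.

Only n ≡ 0 (mod 2) is unaccounted for. Put n = 2s:
(2s)^2 + 3(2s) + 8 expands to 4s^2 + 6s + 8,
and factoring out 2 leaves 2(2s^2 + 3s + 4).

2(2s^2 + 3s + 4)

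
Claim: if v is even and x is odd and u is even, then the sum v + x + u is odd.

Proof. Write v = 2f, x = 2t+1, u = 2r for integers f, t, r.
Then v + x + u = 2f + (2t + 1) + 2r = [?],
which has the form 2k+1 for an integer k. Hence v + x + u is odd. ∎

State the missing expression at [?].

2f + (2t + 1) + 2r = 2f + 2r + 2t + 1
= 2(f + r + t) + 1.
Since f + r + t is an integer, the sum is of the form 2k+1 for an integer k.

2(f + r + t) + 1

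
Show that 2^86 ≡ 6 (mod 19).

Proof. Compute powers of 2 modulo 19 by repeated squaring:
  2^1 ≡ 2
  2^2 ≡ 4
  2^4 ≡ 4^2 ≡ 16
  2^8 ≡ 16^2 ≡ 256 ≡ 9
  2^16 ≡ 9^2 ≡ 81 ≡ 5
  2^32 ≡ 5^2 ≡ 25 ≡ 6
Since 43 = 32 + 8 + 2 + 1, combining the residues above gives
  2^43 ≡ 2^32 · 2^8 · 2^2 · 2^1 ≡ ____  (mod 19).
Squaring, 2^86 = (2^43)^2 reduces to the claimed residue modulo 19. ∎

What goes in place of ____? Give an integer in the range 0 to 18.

14

2^32 · 2^8 · 2^2 · 2^1 ≡ 6 · 9 · 4 · 2 = 432.
432 mod 19 = 14, so 2^43 ≡ 14 (mod 19).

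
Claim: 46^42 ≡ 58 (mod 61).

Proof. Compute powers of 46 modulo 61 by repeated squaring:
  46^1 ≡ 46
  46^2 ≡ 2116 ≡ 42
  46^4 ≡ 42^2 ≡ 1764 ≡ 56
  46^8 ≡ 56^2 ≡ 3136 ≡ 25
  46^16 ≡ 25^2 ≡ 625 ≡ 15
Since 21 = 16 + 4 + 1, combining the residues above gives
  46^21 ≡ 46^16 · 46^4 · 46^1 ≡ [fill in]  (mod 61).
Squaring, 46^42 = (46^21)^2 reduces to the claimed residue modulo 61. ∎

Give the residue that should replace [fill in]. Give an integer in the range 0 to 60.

Multiply the listed residues: 15 · 56 · 46 = 840 → 38640.
Reducing modulo 61: 38640 = 633·61 + 27, so 46^21 ≡ 27.

27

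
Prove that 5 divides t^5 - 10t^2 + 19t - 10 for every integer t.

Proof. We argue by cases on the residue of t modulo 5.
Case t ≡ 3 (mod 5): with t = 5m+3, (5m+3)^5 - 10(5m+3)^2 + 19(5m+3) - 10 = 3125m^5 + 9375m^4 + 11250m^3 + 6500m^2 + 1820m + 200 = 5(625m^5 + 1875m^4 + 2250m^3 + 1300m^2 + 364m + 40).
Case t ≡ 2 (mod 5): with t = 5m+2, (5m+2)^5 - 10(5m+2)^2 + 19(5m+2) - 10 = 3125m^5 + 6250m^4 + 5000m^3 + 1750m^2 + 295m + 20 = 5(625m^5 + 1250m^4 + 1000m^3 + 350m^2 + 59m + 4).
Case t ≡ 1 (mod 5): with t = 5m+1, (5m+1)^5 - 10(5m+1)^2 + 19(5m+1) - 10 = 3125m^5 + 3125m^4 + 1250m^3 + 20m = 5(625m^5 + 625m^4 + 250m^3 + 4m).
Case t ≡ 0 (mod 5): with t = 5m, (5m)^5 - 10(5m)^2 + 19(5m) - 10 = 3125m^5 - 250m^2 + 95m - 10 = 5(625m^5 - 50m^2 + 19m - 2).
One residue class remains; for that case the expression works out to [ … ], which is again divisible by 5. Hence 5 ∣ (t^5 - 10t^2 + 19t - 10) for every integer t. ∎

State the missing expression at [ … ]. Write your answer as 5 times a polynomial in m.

The residues treated are {3, 2, 1, 0}, so the missing case is t ≡ 4 (mod 5); write t = 5m+4.
Then (5m+4)^5 - 10(5m+4)^2 + 19(5m+4) - 10 = 3125m^5 + 12500m^4 + 20000m^3 + 15750m^2 + 6095m + 930 = 5(625m^5 + 2500m^4 + 4000m^3 + 3150m^2 + 1219m + 186).

5(625m^5 + 2500m^4 + 4000m^3 + 3150m^2 + 1219m + 186)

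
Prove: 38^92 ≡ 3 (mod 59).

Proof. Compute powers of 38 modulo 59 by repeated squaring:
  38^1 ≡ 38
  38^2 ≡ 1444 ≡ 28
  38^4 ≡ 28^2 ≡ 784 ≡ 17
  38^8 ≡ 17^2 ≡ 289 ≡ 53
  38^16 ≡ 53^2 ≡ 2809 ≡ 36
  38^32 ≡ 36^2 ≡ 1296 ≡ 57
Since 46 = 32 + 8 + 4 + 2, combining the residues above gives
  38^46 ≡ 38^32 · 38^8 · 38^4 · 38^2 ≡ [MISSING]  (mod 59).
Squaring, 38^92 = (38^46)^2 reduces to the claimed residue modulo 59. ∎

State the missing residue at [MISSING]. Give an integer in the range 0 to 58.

48

38^32 · 38^8 · 38^4 · 38^2 ≡ 57 · 53 · 17 · 28 = 1437996.
1437996 mod 59 = 48, so 38^46 ≡ 48 (mod 59).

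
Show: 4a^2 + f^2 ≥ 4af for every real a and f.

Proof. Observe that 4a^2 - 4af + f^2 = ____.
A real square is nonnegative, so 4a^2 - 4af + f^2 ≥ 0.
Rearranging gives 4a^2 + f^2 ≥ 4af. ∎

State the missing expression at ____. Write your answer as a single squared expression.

(2a - f)^2

The leading and trailing coefficients are 2^2 and 1^2, and 4 = 2·2·1, so the trinomial is (2a - f)^2.
Hence 4a^2 - 4af + f^2 ≥ 0.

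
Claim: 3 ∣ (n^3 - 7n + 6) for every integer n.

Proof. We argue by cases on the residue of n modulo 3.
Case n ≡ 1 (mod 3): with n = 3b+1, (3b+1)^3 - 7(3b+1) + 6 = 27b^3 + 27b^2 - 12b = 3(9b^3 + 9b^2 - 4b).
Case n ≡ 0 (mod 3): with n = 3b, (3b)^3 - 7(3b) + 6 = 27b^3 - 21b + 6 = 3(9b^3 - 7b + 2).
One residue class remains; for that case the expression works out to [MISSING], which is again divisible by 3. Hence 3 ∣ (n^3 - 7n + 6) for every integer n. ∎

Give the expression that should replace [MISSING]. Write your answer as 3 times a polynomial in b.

Only n ≡ 2 (mod 3) is unaccounted for. Put n = 3b+2:
(3b+2)^3 - 7(3b+2) + 6 expands to 27b^3 + 54b^2 + 15b,
and factoring out 3 leaves 3(9b^3 + 18b^2 + 5b).

3(9b^3 + 18b^2 + 5b)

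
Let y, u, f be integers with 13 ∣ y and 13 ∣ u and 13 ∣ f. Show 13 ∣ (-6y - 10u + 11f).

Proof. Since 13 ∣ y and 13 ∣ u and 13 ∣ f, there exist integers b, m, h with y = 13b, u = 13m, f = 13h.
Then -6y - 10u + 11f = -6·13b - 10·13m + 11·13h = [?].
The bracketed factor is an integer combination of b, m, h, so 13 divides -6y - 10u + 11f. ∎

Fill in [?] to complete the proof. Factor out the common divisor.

13(-6b + 11h - 10m)

Each term has a factor of 13: -6·13b - 10·13m + 11·13h = 13·(-6b + 11h - 10m).
Since -6b + 11h - 10m is an integer, 13 ∣ (-6y - 10u + 11f).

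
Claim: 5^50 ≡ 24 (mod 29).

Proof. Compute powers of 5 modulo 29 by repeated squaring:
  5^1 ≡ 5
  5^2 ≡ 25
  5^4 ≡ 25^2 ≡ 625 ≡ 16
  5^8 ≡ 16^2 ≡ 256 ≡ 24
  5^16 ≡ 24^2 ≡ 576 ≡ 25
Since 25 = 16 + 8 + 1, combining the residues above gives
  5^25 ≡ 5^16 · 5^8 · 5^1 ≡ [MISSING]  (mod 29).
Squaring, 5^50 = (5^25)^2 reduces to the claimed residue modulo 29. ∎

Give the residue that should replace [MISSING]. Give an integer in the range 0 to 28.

5^16 · 5^8 · 5^1 ≡ 25 · 24 · 5 = 3000.
3000 mod 29 = 13, so 5^25 ≡ 13 (mod 29).

13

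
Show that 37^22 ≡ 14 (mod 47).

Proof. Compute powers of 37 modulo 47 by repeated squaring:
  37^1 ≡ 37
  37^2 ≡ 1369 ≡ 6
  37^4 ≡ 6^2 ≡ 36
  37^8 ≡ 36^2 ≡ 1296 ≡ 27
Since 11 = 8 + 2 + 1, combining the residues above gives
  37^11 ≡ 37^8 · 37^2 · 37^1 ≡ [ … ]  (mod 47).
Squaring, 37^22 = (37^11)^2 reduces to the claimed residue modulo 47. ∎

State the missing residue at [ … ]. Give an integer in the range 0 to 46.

25

Multiply the listed residues: 27 · 6 · 37 = 162 → 5994.
Reducing modulo 47: 5994 = 127·47 + 25, so 37^11 ≡ 25.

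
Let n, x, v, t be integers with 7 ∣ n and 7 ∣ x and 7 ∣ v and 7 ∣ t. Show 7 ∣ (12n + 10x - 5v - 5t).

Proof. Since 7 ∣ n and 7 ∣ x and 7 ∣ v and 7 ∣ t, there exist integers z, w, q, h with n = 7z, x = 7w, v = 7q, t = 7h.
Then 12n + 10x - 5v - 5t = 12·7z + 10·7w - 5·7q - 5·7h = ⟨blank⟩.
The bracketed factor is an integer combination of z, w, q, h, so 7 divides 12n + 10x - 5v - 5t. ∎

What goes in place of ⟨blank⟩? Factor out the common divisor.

Each term has a factor of 7: 12·7z + 10·7w - 5·7q - 5·7h = 7·(-5h - 5q + 10w + 12z).
Since -5h - 5q + 10w + 12z is an integer, 7 ∣ (12n + 10x - 5v - 5t).

7(-5h - 5q + 10w + 12z)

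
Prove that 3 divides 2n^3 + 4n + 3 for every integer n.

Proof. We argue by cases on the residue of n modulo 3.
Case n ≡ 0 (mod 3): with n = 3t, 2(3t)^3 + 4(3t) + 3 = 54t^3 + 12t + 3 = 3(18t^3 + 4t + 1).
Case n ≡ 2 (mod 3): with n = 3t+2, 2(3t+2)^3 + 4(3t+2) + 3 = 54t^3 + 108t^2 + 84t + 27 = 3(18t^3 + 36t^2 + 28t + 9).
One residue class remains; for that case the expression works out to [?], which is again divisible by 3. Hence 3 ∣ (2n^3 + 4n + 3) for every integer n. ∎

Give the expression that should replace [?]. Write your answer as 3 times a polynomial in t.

The residues treated are {0, 2}, so the missing case is n ≡ 1 (mod 3); write n = 3t+1.
Then 2(3t+1)^3 + 4(3t+1) + 3 = 54t^3 + 54t^2 + 30t + 9 = 3(18t^3 + 18t^2 + 10t + 3).

3(18t^3 + 18t^2 + 10t + 3)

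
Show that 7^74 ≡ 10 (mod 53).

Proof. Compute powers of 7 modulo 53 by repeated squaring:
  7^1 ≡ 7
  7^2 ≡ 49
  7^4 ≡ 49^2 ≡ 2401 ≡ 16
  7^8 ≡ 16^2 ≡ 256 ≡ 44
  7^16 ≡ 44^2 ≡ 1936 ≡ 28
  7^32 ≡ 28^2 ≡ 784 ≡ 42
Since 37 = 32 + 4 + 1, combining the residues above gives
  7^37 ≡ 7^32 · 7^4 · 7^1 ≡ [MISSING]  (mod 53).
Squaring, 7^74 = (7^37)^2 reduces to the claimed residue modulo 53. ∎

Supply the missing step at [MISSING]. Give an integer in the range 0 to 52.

40

Multiply the listed residues: 42 · 16 · 7 = 672 → 4704.
Reducing modulo 53: 4704 = 88·53 + 40, so 7^37 ≡ 40.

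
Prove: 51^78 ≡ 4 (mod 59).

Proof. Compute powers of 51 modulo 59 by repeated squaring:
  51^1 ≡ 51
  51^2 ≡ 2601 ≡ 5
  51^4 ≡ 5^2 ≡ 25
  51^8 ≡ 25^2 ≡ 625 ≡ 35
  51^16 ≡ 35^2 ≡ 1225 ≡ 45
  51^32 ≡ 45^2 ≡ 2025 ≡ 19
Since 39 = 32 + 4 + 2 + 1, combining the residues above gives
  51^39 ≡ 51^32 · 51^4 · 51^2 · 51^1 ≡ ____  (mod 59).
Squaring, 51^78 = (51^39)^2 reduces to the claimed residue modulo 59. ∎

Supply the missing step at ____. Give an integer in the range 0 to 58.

Multiply the listed residues: 19 · 25 · 5 · 51 = 475 → 2375 → 121125.
Reducing modulo 59: 121125 = 2052·59 + 57, so 51^39 ≡ 57.

57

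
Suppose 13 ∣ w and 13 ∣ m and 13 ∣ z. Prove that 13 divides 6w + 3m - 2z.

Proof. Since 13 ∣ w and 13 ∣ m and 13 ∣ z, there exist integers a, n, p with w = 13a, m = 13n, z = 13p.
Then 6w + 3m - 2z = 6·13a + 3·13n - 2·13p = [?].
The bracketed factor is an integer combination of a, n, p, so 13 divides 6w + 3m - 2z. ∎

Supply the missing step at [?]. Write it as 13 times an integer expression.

13(6a + 3n - 2p)

Pull the common 13 out of every term: 6·13a + 3·13n - 2·13p = 13(6a + 3n - 2p).
6a + 3n - 2p is an integer, which exhibits the divisibility.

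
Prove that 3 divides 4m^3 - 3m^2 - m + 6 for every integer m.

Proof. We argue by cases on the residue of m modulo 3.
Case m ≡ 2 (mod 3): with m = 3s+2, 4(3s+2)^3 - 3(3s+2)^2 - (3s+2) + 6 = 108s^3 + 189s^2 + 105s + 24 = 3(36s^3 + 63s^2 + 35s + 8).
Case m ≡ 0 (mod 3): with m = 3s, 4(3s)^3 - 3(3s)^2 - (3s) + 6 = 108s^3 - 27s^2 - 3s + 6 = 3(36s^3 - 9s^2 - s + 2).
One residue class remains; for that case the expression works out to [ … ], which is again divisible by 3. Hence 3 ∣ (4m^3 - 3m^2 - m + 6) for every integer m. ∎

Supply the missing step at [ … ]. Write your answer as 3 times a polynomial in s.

3(36s^3 + 27s^2 + 5s + 2)

The residues treated are {2, 0}, so the missing case is m ≡ 1 (mod 3); write m = 3s+1.
Then 4(3s+1)^3 - 3(3s+1)^2 - (3s+1) + 6 = 108s^3 + 81s^2 + 15s + 6 = 3(36s^3 + 27s^2 + 5s + 2).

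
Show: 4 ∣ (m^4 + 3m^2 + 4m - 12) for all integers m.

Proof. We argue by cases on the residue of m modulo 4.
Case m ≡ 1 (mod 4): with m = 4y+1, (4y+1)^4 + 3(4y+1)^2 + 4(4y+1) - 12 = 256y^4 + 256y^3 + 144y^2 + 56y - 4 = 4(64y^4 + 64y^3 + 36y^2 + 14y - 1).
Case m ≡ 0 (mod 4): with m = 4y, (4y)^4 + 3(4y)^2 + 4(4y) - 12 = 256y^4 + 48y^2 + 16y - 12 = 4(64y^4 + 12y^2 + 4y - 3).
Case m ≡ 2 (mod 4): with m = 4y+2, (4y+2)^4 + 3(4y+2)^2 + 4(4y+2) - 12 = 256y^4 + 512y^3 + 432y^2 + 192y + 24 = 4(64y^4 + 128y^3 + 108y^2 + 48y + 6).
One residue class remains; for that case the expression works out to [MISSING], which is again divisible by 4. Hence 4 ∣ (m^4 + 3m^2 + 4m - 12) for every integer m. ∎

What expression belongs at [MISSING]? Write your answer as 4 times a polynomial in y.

4(64y^4 + 192y^3 + 228y^2 + 130y + 27)

The residues treated are {1, 0, 2}, so the missing case is m ≡ 3 (mod 4); write m = 4y+3.
Then (4y+3)^4 + 3(4y+3)^2 + 4(4y+3) - 12 = 256y^4 + 768y^3 + 912y^2 + 520y + 108 = 4(64y^4 + 192y^3 + 228y^2 + 130y + 27).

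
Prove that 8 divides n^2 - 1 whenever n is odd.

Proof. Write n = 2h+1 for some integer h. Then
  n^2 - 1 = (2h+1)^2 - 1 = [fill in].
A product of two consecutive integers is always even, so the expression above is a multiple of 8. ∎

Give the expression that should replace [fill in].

4h(h + 1)

(2h+1)^2 - 1 = 4h^2 + 4h + 1 - 1 = 4h^2 + 4h = 4h(h+1).
Since h and h+1 are consecutive, h(h+1) is even, and 4·(even) is a multiple of 8.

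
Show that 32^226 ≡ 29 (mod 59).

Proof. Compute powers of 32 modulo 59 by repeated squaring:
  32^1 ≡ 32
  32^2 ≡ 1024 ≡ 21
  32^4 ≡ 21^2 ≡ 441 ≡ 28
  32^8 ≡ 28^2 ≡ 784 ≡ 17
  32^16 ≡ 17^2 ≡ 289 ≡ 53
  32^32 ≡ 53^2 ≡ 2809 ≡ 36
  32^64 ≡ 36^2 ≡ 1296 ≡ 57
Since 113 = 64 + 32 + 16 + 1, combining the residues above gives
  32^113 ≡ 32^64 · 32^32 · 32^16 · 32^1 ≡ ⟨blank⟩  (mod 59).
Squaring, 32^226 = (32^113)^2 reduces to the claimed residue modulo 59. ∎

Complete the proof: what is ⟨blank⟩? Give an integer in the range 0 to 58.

32^64 · 32^32 · 32^16 · 32^1 ≡ 57 · 36 · 53 · 32 = 3480192.
3480192 mod 59 = 18, so 32^113 ≡ 18 (mod 59).

18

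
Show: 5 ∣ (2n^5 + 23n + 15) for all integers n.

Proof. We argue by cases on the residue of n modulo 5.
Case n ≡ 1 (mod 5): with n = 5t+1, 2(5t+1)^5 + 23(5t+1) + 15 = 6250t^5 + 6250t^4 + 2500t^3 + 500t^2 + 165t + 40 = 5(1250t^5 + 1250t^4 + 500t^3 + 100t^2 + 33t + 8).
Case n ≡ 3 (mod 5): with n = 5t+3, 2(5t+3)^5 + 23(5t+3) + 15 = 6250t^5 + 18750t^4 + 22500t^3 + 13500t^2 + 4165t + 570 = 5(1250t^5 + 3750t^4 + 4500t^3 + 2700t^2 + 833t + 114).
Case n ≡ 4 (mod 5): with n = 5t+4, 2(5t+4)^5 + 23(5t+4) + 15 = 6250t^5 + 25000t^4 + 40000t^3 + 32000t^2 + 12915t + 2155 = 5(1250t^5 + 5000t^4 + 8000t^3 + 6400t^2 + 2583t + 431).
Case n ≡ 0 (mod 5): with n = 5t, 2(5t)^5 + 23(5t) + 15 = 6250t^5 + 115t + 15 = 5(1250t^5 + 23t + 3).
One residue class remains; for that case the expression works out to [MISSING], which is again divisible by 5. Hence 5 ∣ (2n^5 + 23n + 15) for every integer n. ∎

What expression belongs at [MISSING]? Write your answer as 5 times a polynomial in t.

Only n ≡ 2 (mod 5) is unaccounted for. Put n = 5t+2:
2(5t+2)^5 + 23(5t+2) + 15 expands to 6250t^5 + 12500t^4 + 10000t^3 + 4000t^2 + 915t + 125,
and factoring out 5 leaves 5(1250t^5 + 2500t^4 + 2000t^3 + 800t^2 + 183t + 25).

5(1250t^5 + 2500t^4 + 2000t^3 + 800t^2 + 183t + 25)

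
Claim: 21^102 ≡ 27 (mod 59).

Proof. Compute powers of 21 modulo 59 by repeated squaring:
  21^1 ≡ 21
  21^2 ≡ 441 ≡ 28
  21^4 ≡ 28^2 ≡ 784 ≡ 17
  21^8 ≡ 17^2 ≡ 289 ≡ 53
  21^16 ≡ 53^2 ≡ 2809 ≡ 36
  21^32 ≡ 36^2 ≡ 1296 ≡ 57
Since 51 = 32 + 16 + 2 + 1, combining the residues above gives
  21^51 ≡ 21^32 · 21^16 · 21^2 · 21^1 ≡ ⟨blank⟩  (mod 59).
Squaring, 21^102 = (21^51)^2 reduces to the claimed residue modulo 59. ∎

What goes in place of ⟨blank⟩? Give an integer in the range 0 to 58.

26

21^32 · 21^16 · 21^2 · 21^1 ≡ 57 · 36 · 28 · 21 = 1206576.
1206576 mod 59 = 26, so 21^51 ≡ 26 (mod 59).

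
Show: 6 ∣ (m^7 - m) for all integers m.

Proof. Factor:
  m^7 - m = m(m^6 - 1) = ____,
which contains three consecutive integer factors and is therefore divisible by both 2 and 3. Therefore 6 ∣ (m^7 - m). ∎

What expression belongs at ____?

(m - 1)m(m + 1)(m^4 + m^2 + 1)

m^6 - 1 = (m^2 - 1)(m^4 + m^2 + 1), and m^2 - 1 = (m-1)(m+1).
So m(m^6 - 1) = (m - 1)m(m + 1)(m^4 + m^2 + 1).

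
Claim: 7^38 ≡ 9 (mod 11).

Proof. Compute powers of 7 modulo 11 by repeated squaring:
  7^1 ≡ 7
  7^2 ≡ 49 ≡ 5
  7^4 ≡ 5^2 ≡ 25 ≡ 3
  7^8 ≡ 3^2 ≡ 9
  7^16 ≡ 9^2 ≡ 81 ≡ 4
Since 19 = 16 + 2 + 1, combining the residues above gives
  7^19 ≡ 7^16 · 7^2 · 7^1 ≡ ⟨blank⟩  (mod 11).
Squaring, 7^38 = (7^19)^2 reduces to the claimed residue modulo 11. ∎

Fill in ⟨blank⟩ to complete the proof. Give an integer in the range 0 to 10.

8

Multiply the listed residues: 4 · 5 · 7 = 20 → 140.
Reducing modulo 11: 140 = 12·11 + 8, so 7^19 ≡ 8.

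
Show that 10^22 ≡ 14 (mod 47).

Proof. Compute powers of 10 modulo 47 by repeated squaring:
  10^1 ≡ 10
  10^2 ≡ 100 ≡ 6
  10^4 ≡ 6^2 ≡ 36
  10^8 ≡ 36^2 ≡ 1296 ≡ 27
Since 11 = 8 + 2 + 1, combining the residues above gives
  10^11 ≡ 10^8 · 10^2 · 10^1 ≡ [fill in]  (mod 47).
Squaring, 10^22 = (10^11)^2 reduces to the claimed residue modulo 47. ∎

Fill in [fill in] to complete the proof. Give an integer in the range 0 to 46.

Multiply the listed residues: 27 · 6 · 10 = 162 → 1620.
Reducing modulo 47: 1620 = 34·47 + 22, so 10^11 ≡ 22.

22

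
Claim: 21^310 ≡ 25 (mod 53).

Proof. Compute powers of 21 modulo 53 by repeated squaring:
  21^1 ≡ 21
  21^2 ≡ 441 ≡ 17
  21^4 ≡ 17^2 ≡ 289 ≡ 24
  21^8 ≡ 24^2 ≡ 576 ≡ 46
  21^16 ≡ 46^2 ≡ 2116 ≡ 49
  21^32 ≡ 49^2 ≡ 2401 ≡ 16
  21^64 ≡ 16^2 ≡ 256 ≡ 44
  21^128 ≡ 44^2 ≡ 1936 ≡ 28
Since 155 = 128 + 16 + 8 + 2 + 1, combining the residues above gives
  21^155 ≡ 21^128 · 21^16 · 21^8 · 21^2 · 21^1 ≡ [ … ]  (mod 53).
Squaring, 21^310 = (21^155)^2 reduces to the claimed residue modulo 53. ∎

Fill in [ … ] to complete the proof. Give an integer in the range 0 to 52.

48

21^128 · 21^16 · 21^8 · 21^2 · 21^1 ≡ 28 · 49 · 46 · 17 · 21 = 22530984.
22530984 mod 53 = 48, so 21^155 ≡ 48 (mod 53).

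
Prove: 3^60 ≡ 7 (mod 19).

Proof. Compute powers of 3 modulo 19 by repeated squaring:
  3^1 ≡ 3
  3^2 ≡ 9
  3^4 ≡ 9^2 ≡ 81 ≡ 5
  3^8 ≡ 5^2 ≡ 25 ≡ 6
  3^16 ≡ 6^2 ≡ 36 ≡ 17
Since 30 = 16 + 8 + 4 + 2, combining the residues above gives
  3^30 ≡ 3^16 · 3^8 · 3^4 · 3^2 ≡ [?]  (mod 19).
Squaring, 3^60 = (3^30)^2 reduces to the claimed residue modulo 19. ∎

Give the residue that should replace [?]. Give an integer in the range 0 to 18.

3^16 · 3^8 · 3^4 · 3^2 ≡ 17 · 6 · 5 · 9 = 4590.
4590 mod 19 = 11, so 3^30 ≡ 11 (mod 19).

11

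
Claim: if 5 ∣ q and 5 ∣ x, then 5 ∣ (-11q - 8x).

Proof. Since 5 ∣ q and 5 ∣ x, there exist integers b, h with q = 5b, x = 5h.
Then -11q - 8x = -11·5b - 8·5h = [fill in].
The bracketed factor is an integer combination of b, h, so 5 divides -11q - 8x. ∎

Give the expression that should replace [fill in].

5(-11b - 8h)

Pull the common 5 out of every term: -11·5b - 8·5h = 5(-11b - 8h).
-11b - 8h is an integer, which exhibits the divisibility.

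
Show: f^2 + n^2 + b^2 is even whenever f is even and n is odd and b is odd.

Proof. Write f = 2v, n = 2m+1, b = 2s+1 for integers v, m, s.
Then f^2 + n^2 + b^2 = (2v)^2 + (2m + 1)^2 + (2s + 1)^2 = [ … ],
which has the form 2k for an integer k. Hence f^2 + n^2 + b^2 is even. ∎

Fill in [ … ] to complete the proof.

Expanding: (2v)^2 + (2m + 1)^2 + (2s + 1)^2 = 4m^2 + 4m + 4s^2 + 4s + 4v^2 + 2.
Every term is even; pulling out the factor of 2 gives 2(2m^2 + 2m + 2s^2 + 2s + 2v^2 + 1).

2(2m^2 + 2m + 2s^2 + 2s + 2v^2 + 1)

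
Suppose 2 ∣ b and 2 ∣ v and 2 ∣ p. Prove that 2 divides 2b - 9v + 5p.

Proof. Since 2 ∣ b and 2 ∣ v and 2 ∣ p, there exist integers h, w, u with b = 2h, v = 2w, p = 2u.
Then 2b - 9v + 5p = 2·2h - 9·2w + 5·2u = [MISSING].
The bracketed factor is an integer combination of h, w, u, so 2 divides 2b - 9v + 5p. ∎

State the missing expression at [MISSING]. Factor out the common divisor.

Pull the common 2 out of every term: 2·2h - 9·2w + 5·2u = 2(2h + 5u - 9w).
2h + 5u - 9w is an integer, which exhibits the divisibility.

2(2h + 5u - 9w)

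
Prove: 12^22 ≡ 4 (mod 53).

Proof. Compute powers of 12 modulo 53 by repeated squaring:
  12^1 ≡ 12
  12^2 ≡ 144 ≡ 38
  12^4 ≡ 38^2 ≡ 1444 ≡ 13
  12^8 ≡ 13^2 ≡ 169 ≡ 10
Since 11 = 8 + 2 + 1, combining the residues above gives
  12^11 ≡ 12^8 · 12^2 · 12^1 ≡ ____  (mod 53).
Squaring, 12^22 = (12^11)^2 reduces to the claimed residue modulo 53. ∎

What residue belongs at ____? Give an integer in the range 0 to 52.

2

12^8 · 12^2 · 12^1 ≡ 10 · 38 · 12 = 4560.
4560 mod 53 = 2, so 12^11 ≡ 2 (mod 53).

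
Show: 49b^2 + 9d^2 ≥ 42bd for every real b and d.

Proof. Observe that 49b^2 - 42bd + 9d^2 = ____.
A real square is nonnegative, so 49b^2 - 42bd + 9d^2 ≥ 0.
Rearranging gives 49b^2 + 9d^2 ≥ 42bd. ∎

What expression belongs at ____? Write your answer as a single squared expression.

(7b - 3d)^2

The leading and trailing coefficients are 7^2 and 3^2, and 42 = 2·7·3, so the trinomial is (7b - 3d)^2.
Hence 49b^2 - 42bd + 9d^2 ≥ 0.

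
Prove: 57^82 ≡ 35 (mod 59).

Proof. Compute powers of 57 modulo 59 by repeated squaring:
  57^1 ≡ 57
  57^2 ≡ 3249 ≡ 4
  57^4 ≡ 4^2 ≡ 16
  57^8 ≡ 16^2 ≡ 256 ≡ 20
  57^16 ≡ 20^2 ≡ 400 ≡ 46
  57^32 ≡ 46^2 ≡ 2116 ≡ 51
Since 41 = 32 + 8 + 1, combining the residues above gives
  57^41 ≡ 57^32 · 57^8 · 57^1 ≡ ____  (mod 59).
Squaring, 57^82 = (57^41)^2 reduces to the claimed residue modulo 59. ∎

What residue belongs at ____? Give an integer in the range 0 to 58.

25

Multiply the listed residues: 51 · 20 · 57 = 1020 → 58140.
Reducing modulo 59: 58140 = 985·59 + 25, so 57^41 ≡ 25.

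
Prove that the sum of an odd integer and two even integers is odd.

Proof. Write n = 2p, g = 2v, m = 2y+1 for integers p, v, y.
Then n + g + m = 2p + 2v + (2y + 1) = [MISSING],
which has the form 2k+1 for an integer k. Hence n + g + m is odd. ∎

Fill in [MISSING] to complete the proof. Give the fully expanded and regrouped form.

2(p + v + y) + 1

2p + 2v + (2y + 1) = 2p + 2v + 2y + 1
= 2(p + v + y) + 1.
Since p + v + y is an integer, the sum is of the form 2k+1 for an integer k.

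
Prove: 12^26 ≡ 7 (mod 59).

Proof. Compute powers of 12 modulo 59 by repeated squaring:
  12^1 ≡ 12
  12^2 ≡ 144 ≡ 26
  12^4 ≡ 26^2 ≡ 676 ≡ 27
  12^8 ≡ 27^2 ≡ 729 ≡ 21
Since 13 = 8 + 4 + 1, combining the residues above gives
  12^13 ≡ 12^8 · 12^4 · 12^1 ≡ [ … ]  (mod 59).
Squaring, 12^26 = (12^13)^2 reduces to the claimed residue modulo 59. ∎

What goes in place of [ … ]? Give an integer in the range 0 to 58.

12^8 · 12^4 · 12^1 ≡ 21 · 27 · 12 = 6804.
6804 mod 59 = 19, so 12^13 ≡ 19 (mod 59).

19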